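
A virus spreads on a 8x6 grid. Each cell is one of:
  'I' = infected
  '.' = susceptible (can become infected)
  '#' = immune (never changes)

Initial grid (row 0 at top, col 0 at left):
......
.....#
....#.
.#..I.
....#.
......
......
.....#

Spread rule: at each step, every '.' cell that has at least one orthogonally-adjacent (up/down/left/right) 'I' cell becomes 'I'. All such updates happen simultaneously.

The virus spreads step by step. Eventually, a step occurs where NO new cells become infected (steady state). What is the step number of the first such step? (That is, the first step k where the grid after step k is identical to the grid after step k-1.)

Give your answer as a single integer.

Step 0 (initial): 1 infected
Step 1: +2 new -> 3 infected
Step 2: +5 new -> 8 infected
Step 3: +5 new -> 13 infected
Step 4: +9 new -> 22 infected
Step 5: +9 new -> 31 infected
Step 6: +8 new -> 39 infected
Step 7: +3 new -> 42 infected
Step 8: +1 new -> 43 infected
Step 9: +0 new -> 43 infected

Answer: 9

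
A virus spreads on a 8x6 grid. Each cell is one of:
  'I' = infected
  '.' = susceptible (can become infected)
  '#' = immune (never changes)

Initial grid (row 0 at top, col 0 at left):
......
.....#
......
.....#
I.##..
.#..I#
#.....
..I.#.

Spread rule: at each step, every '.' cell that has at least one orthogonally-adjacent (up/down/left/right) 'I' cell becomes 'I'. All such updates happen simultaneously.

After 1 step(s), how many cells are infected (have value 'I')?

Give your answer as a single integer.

Answer: 12

Derivation:
Step 0 (initial): 3 infected
Step 1: +9 new -> 12 infected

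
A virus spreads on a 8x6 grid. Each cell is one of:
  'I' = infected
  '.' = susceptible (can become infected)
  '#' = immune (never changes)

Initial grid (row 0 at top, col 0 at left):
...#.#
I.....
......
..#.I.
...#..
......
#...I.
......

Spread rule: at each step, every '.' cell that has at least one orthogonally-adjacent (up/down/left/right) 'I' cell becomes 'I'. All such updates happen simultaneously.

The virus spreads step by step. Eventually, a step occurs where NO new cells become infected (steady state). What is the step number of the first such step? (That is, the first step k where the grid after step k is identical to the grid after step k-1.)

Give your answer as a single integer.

Answer: 6

Derivation:
Step 0 (initial): 3 infected
Step 1: +11 new -> 14 infected
Step 2: +13 new -> 27 infected
Step 3: +10 new -> 37 infected
Step 4: +5 new -> 42 infected
Step 5: +1 new -> 43 infected
Step 6: +0 new -> 43 infected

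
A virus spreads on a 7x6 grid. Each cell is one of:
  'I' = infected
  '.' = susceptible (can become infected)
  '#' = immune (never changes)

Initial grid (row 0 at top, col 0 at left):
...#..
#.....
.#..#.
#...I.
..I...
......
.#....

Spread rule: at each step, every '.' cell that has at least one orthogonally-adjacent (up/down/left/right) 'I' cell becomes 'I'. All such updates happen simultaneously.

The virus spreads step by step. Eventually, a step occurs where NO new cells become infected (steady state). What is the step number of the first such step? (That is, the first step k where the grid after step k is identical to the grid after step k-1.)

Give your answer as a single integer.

Step 0 (initial): 2 infected
Step 1: +7 new -> 9 infected
Step 2: +10 new -> 19 infected
Step 3: +7 new -> 26 infected
Step 4: +6 new -> 32 infected
Step 5: +2 new -> 34 infected
Step 6: +1 new -> 35 infected
Step 7: +0 new -> 35 infected

Answer: 7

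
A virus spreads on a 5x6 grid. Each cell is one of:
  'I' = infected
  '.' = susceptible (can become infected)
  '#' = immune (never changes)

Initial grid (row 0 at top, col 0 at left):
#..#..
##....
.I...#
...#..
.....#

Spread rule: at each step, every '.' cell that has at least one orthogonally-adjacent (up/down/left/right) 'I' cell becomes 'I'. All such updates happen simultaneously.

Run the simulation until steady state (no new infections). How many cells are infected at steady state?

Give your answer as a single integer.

Step 0 (initial): 1 infected
Step 1: +3 new -> 4 infected
Step 2: +5 new -> 9 infected
Step 3: +5 new -> 14 infected
Step 4: +4 new -> 18 infected
Step 5: +4 new -> 22 infected
Step 6: +1 new -> 23 infected
Step 7: +0 new -> 23 infected

Answer: 23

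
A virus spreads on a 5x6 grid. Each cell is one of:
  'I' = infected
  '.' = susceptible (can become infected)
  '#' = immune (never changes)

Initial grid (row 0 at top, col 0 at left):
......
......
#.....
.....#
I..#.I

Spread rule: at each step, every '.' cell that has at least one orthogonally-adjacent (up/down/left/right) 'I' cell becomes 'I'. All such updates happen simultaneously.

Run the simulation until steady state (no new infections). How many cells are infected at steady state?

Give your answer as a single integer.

Step 0 (initial): 2 infected
Step 1: +3 new -> 5 infected
Step 2: +3 new -> 8 infected
Step 3: +4 new -> 12 infected
Step 4: +5 new -> 17 infected
Step 5: +6 new -> 23 infected
Step 6: +4 new -> 27 infected
Step 7: +0 new -> 27 infected

Answer: 27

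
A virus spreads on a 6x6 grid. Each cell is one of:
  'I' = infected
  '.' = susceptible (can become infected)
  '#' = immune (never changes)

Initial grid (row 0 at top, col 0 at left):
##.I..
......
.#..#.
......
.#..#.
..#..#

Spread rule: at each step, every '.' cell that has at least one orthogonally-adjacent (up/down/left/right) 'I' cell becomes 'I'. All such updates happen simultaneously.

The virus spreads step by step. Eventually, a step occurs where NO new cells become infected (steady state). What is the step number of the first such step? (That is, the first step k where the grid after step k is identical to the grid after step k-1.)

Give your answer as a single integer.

Answer: 10

Derivation:
Step 0 (initial): 1 infected
Step 1: +3 new -> 4 infected
Step 2: +4 new -> 8 infected
Step 3: +4 new -> 12 infected
Step 4: +5 new -> 17 infected
Step 5: +5 new -> 22 infected
Step 6: +3 new -> 25 infected
Step 7: +1 new -> 26 infected
Step 8: +1 new -> 27 infected
Step 9: +1 new -> 28 infected
Step 10: +0 new -> 28 infected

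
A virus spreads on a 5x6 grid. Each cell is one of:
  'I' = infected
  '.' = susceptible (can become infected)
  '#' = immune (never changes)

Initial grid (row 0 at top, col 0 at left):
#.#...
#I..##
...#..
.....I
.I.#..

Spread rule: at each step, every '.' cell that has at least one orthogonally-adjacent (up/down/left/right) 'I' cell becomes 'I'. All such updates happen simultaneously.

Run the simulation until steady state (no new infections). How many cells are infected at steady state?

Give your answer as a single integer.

Answer: 23

Derivation:
Step 0 (initial): 3 infected
Step 1: +9 new -> 12 infected
Step 2: +8 new -> 20 infected
Step 3: +1 new -> 21 infected
Step 4: +1 new -> 22 infected
Step 5: +1 new -> 23 infected
Step 6: +0 new -> 23 infected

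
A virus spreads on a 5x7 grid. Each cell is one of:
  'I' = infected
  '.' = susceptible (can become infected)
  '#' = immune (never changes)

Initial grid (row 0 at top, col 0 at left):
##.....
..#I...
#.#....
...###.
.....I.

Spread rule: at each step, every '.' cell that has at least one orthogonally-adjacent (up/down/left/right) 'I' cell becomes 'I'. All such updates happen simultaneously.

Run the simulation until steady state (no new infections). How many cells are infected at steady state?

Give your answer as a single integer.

Answer: 27

Derivation:
Step 0 (initial): 2 infected
Step 1: +5 new -> 7 infected
Step 2: +6 new -> 13 infected
Step 3: +5 new -> 18 infected
Step 4: +3 new -> 21 infected
Step 5: +2 new -> 23 infected
Step 6: +2 new -> 25 infected
Step 7: +1 new -> 26 infected
Step 8: +1 new -> 27 infected
Step 9: +0 new -> 27 infected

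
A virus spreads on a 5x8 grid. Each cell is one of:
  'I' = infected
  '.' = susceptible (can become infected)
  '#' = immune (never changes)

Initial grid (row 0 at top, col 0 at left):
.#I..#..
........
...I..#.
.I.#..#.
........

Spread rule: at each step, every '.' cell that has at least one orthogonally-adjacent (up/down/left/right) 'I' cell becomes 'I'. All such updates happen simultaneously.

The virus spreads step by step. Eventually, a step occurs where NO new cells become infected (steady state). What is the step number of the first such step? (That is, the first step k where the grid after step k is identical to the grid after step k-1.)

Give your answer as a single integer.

Answer: 8

Derivation:
Step 0 (initial): 3 infected
Step 1: +9 new -> 12 infected
Step 2: +8 new -> 20 infected
Step 3: +5 new -> 25 infected
Step 4: +3 new -> 28 infected
Step 5: +3 new -> 31 infected
Step 6: +3 new -> 34 infected
Step 7: +1 new -> 35 infected
Step 8: +0 new -> 35 infected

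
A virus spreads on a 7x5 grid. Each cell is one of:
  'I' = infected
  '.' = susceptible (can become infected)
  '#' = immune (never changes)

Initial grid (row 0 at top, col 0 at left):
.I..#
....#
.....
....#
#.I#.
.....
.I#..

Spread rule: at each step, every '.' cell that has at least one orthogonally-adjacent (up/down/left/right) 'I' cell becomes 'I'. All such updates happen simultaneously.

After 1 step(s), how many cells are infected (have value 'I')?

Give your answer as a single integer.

Answer: 11

Derivation:
Step 0 (initial): 3 infected
Step 1: +8 new -> 11 infected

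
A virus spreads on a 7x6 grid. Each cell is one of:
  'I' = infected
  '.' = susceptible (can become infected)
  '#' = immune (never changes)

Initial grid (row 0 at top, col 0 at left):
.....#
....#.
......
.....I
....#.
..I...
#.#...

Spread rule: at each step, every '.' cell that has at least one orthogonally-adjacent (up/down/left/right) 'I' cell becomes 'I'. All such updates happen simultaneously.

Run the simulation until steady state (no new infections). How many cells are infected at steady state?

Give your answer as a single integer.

Step 0 (initial): 2 infected
Step 1: +6 new -> 8 infected
Step 2: +11 new -> 19 infected
Step 3: +6 new -> 25 infected
Step 4: +4 new -> 29 infected
Step 5: +4 new -> 33 infected
Step 6: +3 new -> 36 infected
Step 7: +1 new -> 37 infected
Step 8: +0 new -> 37 infected

Answer: 37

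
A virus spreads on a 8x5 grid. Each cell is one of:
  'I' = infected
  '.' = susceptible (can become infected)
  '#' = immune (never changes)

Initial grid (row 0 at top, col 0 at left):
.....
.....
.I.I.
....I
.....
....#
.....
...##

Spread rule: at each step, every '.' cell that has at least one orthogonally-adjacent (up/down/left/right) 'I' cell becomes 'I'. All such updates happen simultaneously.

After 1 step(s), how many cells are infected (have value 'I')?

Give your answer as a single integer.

Answer: 11

Derivation:
Step 0 (initial): 3 infected
Step 1: +8 new -> 11 infected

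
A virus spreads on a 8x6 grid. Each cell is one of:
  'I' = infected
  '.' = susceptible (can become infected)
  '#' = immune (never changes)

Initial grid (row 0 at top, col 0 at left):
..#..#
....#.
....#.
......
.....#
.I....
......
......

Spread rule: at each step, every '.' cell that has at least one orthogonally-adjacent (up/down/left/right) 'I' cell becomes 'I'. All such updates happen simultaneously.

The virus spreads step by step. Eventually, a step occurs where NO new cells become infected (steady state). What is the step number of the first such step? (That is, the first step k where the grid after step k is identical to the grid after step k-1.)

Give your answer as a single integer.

Step 0 (initial): 1 infected
Step 1: +4 new -> 5 infected
Step 2: +7 new -> 12 infected
Step 3: +8 new -> 20 infected
Step 4: +8 new -> 28 infected
Step 5: +7 new -> 35 infected
Step 6: +4 new -> 39 infected
Step 7: +2 new -> 41 infected
Step 8: +2 new -> 43 infected
Step 9: +0 new -> 43 infected

Answer: 9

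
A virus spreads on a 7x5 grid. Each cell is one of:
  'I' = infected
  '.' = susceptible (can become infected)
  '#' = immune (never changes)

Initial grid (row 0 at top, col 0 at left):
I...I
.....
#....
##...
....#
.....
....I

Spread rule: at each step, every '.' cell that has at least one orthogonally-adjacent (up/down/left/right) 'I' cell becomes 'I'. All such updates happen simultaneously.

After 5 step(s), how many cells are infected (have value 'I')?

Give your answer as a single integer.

Step 0 (initial): 3 infected
Step 1: +6 new -> 9 infected
Step 2: +6 new -> 15 infected
Step 3: +7 new -> 22 infected
Step 4: +5 new -> 27 infected
Step 5: +3 new -> 30 infected

Answer: 30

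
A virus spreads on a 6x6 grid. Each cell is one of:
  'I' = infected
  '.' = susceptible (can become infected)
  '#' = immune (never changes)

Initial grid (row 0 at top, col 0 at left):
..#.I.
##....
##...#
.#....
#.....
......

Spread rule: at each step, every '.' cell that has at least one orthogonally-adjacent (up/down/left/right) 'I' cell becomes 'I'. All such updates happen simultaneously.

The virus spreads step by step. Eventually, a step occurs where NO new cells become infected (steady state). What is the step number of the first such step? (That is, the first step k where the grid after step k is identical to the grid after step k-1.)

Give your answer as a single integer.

Step 0 (initial): 1 infected
Step 1: +3 new -> 4 infected
Step 2: +3 new -> 7 infected
Step 3: +3 new -> 10 infected
Step 4: +4 new -> 14 infected
Step 5: +4 new -> 18 infected
Step 6: +3 new -> 21 infected
Step 7: +2 new -> 23 infected
Step 8: +1 new -> 24 infected
Step 9: +1 new -> 25 infected
Step 10: +0 new -> 25 infected

Answer: 10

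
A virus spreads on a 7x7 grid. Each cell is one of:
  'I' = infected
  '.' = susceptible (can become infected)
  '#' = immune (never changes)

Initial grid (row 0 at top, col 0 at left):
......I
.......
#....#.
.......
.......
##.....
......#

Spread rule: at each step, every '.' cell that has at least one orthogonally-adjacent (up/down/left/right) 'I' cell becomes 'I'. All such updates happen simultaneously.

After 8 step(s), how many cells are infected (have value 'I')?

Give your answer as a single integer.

Answer: 36

Derivation:
Step 0 (initial): 1 infected
Step 1: +2 new -> 3 infected
Step 2: +3 new -> 6 infected
Step 3: +3 new -> 9 infected
Step 4: +5 new -> 14 infected
Step 5: +6 new -> 20 infected
Step 6: +6 new -> 26 infected
Step 7: +6 new -> 32 infected
Step 8: +4 new -> 36 infected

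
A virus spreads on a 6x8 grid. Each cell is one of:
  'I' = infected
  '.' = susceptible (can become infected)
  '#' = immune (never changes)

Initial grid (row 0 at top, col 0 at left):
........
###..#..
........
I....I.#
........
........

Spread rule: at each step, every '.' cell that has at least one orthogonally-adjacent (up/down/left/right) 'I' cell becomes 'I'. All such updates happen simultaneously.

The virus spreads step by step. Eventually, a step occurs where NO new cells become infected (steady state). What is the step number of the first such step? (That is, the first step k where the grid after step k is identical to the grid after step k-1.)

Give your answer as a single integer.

Step 0 (initial): 2 infected
Step 1: +7 new -> 9 infected
Step 2: +10 new -> 19 infected
Step 3: +11 new -> 30 infected
Step 4: +7 new -> 37 infected
Step 5: +3 new -> 40 infected
Step 6: +1 new -> 41 infected
Step 7: +1 new -> 42 infected
Step 8: +1 new -> 43 infected
Step 9: +0 new -> 43 infected

Answer: 9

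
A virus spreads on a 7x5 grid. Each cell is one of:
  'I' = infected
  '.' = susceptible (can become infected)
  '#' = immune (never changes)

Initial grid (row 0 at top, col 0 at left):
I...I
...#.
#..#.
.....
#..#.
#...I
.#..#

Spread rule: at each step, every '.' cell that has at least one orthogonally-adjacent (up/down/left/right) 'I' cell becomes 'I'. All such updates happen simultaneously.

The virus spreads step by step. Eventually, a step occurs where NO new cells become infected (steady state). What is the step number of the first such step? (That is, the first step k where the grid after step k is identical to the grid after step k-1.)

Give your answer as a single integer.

Step 0 (initial): 3 infected
Step 1: +6 new -> 9 infected
Step 2: +6 new -> 15 infected
Step 3: +6 new -> 21 infected
Step 4: +4 new -> 25 infected
Step 5: +1 new -> 26 infected
Step 6: +0 new -> 26 infected

Answer: 6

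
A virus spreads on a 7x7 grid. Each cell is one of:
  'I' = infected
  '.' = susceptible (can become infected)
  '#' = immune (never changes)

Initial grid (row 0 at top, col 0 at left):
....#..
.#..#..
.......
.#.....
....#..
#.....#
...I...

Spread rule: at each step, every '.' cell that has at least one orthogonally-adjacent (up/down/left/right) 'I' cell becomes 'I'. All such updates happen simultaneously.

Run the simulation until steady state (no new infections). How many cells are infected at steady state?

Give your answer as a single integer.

Answer: 42

Derivation:
Step 0 (initial): 1 infected
Step 1: +3 new -> 4 infected
Step 2: +5 new -> 9 infected
Step 3: +6 new -> 15 infected
Step 4: +5 new -> 20 infected
Step 5: +6 new -> 26 infected
Step 6: +6 new -> 32 infected
Step 7: +4 new -> 36 infected
Step 8: +4 new -> 40 infected
Step 9: +2 new -> 42 infected
Step 10: +0 new -> 42 infected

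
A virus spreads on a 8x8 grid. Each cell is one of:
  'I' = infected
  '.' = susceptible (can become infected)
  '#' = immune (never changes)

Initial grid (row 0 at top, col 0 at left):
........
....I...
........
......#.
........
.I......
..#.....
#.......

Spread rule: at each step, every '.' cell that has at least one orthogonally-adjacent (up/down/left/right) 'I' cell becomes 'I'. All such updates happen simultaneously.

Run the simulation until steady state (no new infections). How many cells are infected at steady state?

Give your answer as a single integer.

Answer: 61

Derivation:
Step 0 (initial): 2 infected
Step 1: +8 new -> 10 infected
Step 2: +13 new -> 23 infected
Step 3: +16 new -> 39 infected
Step 4: +9 new -> 48 infected
Step 5: +6 new -> 54 infected
Step 6: +4 new -> 58 infected
Step 7: +2 new -> 60 infected
Step 8: +1 new -> 61 infected
Step 9: +0 new -> 61 infected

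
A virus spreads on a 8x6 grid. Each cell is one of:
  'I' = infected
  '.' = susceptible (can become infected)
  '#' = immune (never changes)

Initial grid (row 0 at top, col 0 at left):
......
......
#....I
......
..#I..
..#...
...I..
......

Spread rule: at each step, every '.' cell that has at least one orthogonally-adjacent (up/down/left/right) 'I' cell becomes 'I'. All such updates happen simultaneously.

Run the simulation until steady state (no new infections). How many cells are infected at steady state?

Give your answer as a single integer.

Answer: 45

Derivation:
Step 0 (initial): 3 infected
Step 1: +9 new -> 12 infected
Step 2: +11 new -> 23 infected
Step 3: +9 new -> 32 infected
Step 4: +7 new -> 39 infected
Step 5: +3 new -> 42 infected
Step 6: +2 new -> 44 infected
Step 7: +1 new -> 45 infected
Step 8: +0 new -> 45 infected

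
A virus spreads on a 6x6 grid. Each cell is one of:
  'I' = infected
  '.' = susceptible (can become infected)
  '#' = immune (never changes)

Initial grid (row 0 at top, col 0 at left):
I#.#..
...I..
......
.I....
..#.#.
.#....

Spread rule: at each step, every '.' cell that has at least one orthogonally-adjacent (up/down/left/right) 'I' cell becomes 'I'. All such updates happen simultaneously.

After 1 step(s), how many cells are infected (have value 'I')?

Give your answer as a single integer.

Step 0 (initial): 3 infected
Step 1: +8 new -> 11 infected

Answer: 11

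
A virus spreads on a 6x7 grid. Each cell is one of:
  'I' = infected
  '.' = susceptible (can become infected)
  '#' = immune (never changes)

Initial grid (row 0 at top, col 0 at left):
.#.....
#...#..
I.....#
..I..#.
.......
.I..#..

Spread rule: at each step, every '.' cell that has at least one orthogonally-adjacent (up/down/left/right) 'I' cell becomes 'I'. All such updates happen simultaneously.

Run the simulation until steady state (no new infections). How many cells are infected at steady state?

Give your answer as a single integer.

Answer: 35

Derivation:
Step 0 (initial): 3 infected
Step 1: +9 new -> 12 infected
Step 2: +7 new -> 19 infected
Step 3: +4 new -> 23 infected
Step 4: +3 new -> 26 infected
Step 5: +4 new -> 30 infected
Step 6: +4 new -> 34 infected
Step 7: +1 new -> 35 infected
Step 8: +0 new -> 35 infected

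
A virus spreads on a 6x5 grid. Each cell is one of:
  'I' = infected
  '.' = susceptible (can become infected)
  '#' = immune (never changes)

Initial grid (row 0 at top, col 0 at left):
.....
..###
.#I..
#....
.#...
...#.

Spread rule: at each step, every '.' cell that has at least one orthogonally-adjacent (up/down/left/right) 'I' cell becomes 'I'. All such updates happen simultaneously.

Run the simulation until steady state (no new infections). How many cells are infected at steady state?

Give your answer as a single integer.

Answer: 15

Derivation:
Step 0 (initial): 1 infected
Step 1: +2 new -> 3 infected
Step 2: +4 new -> 7 infected
Step 3: +3 new -> 10 infected
Step 4: +2 new -> 12 infected
Step 5: +2 new -> 14 infected
Step 6: +1 new -> 15 infected
Step 7: +0 new -> 15 infected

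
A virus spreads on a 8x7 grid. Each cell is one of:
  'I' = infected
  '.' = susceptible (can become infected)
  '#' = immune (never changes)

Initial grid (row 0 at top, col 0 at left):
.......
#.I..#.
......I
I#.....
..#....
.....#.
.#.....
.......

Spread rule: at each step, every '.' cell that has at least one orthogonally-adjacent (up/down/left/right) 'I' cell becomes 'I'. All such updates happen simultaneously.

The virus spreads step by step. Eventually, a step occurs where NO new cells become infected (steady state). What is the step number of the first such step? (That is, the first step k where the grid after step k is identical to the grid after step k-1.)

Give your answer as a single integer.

Answer: 8

Derivation:
Step 0 (initial): 3 infected
Step 1: +9 new -> 12 infected
Step 2: +12 new -> 24 infected
Step 3: +9 new -> 33 infected
Step 4: +5 new -> 38 infected
Step 5: +6 new -> 44 infected
Step 6: +4 new -> 48 infected
Step 7: +2 new -> 50 infected
Step 8: +0 new -> 50 infected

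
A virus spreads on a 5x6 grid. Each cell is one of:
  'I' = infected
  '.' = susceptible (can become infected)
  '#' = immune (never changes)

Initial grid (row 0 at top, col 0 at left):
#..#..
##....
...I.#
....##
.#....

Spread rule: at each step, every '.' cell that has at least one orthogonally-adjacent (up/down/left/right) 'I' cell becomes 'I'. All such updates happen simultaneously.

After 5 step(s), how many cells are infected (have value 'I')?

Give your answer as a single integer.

Step 0 (initial): 1 infected
Step 1: +4 new -> 5 infected
Step 2: +5 new -> 10 infected
Step 3: +7 new -> 17 infected
Step 4: +4 new -> 21 infected
Step 5: +1 new -> 22 infected

Answer: 22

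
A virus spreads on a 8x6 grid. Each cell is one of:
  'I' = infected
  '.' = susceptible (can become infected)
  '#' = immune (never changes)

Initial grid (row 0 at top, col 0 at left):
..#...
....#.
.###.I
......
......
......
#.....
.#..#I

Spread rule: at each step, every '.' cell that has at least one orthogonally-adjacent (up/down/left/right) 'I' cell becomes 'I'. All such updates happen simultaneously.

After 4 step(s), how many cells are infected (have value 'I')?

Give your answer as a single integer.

Step 0 (initial): 2 infected
Step 1: +4 new -> 6 infected
Step 2: +5 new -> 11 infected
Step 3: +5 new -> 16 infected
Step 4: +6 new -> 22 infected

Answer: 22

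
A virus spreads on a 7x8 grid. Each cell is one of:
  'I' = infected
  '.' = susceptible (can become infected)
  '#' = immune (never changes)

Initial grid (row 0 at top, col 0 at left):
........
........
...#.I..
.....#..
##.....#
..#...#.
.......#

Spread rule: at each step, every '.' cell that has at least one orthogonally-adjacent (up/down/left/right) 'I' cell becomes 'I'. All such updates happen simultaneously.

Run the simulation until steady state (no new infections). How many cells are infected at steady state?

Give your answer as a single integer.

Step 0 (initial): 1 infected
Step 1: +3 new -> 4 infected
Step 2: +6 new -> 10 infected
Step 3: +8 new -> 18 infected
Step 4: +7 new -> 25 infected
Step 5: +8 new -> 33 infected
Step 6: +6 new -> 39 infected
Step 7: +4 new -> 43 infected
Step 8: +1 new -> 44 infected
Step 9: +2 new -> 46 infected
Step 10: +1 new -> 47 infected
Step 11: +0 new -> 47 infected

Answer: 47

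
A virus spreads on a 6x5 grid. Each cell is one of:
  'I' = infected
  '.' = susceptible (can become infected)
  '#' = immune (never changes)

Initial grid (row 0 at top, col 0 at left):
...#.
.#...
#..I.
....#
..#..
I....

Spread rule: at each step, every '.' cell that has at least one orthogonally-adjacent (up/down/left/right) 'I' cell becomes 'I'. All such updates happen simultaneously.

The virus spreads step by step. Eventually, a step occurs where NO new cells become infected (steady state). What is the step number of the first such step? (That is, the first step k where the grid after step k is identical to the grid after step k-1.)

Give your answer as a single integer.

Answer: 7

Derivation:
Step 0 (initial): 2 infected
Step 1: +6 new -> 8 infected
Step 2: +8 new -> 16 infected
Step 3: +5 new -> 21 infected
Step 4: +2 new -> 23 infected
Step 5: +1 new -> 24 infected
Step 6: +1 new -> 25 infected
Step 7: +0 new -> 25 infected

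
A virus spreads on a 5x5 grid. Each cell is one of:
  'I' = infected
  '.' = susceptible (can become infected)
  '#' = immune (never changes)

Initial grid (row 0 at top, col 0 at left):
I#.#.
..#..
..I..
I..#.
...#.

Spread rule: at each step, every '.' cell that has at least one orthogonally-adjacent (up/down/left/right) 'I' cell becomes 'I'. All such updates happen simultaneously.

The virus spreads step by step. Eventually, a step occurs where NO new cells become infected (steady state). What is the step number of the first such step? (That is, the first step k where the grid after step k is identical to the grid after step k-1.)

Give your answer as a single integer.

Answer: 5

Derivation:
Step 0 (initial): 3 infected
Step 1: +7 new -> 10 infected
Step 2: +5 new -> 15 infected
Step 3: +2 new -> 17 infected
Step 4: +2 new -> 19 infected
Step 5: +0 new -> 19 infected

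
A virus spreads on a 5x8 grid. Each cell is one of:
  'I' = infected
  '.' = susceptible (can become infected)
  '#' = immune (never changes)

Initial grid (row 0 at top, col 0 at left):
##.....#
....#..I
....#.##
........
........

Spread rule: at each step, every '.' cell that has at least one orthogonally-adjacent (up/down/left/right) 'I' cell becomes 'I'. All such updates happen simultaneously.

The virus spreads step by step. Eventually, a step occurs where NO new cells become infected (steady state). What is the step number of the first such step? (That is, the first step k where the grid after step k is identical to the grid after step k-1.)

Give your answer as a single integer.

Step 0 (initial): 1 infected
Step 1: +1 new -> 2 infected
Step 2: +2 new -> 4 infected
Step 3: +2 new -> 6 infected
Step 4: +2 new -> 8 infected
Step 5: +4 new -> 12 infected
Step 6: +6 new -> 18 infected
Step 7: +5 new -> 23 infected
Step 8: +4 new -> 27 infected
Step 9: +4 new -> 31 infected
Step 10: +2 new -> 33 infected
Step 11: +0 new -> 33 infected

Answer: 11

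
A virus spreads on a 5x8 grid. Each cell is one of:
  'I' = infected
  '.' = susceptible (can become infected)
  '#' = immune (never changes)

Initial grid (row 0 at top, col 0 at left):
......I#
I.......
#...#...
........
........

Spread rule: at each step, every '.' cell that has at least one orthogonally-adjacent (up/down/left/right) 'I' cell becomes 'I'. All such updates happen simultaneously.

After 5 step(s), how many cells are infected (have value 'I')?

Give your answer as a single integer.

Answer: 35

Derivation:
Step 0 (initial): 2 infected
Step 1: +4 new -> 6 infected
Step 2: +7 new -> 13 infected
Step 3: +9 new -> 22 infected
Step 4: +7 new -> 29 infected
Step 5: +6 new -> 35 infected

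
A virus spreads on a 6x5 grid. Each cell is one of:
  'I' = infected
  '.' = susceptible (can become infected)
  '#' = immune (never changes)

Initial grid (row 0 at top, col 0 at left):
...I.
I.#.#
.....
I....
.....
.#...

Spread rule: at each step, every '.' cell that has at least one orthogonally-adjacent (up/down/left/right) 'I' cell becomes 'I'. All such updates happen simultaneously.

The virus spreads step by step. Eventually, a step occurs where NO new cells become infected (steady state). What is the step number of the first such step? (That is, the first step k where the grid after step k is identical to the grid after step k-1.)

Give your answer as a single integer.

Answer: 7

Derivation:
Step 0 (initial): 3 infected
Step 1: +8 new -> 11 infected
Step 2: +6 new -> 17 infected
Step 3: +4 new -> 21 infected
Step 4: +3 new -> 24 infected
Step 5: +2 new -> 26 infected
Step 6: +1 new -> 27 infected
Step 7: +0 new -> 27 infected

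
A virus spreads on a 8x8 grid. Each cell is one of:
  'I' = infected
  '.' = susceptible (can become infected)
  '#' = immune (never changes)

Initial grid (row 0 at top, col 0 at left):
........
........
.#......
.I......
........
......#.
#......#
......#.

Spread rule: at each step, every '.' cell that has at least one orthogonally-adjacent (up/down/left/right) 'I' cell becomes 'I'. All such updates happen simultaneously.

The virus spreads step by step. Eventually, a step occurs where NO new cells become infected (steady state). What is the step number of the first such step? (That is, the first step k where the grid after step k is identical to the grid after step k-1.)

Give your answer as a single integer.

Step 0 (initial): 1 infected
Step 1: +3 new -> 4 infected
Step 2: +6 new -> 10 infected
Step 3: +8 new -> 18 infected
Step 4: +10 new -> 28 infected
Step 5: +10 new -> 38 infected
Step 6: +8 new -> 46 infected
Step 7: +6 new -> 52 infected
Step 8: +5 new -> 57 infected
Step 9: +1 new -> 58 infected
Step 10: +0 new -> 58 infected

Answer: 10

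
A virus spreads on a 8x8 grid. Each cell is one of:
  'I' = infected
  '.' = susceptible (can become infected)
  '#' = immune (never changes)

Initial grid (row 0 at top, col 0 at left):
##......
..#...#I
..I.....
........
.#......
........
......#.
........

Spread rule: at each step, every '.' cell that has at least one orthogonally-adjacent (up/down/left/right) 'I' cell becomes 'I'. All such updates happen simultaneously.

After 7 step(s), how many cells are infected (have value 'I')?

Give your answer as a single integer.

Answer: 57

Derivation:
Step 0 (initial): 2 infected
Step 1: +5 new -> 7 infected
Step 2: +10 new -> 17 infected
Step 3: +11 new -> 28 infected
Step 4: +11 new -> 39 infected
Step 5: +8 new -> 47 infected
Step 6: +6 new -> 53 infected
Step 7: +4 new -> 57 infected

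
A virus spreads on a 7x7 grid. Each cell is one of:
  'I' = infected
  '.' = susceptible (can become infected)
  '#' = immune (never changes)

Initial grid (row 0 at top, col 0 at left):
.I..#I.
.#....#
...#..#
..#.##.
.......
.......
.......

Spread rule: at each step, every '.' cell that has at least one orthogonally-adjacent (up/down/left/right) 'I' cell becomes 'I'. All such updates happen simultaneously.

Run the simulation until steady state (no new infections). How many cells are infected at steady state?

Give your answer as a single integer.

Answer: 41

Derivation:
Step 0 (initial): 2 infected
Step 1: +4 new -> 6 infected
Step 2: +5 new -> 11 infected
Step 3: +4 new -> 15 infected
Step 4: +2 new -> 17 infected
Step 5: +2 new -> 19 infected
Step 6: +2 new -> 21 infected
Step 7: +3 new -> 24 infected
Step 8: +3 new -> 27 infected
Step 9: +4 new -> 31 infected
Step 10: +3 new -> 34 infected
Step 11: +3 new -> 37 infected
Step 12: +3 new -> 40 infected
Step 13: +1 new -> 41 infected
Step 14: +0 new -> 41 infected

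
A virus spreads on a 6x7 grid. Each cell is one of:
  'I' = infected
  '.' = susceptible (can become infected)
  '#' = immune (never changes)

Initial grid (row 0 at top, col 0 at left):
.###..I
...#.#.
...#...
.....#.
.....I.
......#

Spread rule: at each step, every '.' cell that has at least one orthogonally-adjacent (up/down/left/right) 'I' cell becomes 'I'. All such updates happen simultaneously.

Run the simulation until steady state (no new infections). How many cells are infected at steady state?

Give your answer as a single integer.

Step 0 (initial): 2 infected
Step 1: +5 new -> 7 infected
Step 2: +6 new -> 13 infected
Step 3: +6 new -> 19 infected
Step 4: +3 new -> 22 infected
Step 5: +4 new -> 26 infected
Step 6: +4 new -> 30 infected
Step 7: +2 new -> 32 infected
Step 8: +1 new -> 33 infected
Step 9: +1 new -> 34 infected
Step 10: +0 new -> 34 infected

Answer: 34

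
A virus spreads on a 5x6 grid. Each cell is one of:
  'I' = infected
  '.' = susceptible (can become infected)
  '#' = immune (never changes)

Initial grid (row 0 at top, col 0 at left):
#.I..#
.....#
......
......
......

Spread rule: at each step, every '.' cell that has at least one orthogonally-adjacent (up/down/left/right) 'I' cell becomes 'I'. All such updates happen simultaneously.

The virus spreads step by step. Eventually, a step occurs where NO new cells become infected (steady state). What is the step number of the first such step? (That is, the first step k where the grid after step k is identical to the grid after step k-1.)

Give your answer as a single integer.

Answer: 8

Derivation:
Step 0 (initial): 1 infected
Step 1: +3 new -> 4 infected
Step 2: +4 new -> 8 infected
Step 3: +5 new -> 13 infected
Step 4: +5 new -> 18 infected
Step 5: +5 new -> 23 infected
Step 6: +3 new -> 26 infected
Step 7: +1 new -> 27 infected
Step 8: +0 new -> 27 infected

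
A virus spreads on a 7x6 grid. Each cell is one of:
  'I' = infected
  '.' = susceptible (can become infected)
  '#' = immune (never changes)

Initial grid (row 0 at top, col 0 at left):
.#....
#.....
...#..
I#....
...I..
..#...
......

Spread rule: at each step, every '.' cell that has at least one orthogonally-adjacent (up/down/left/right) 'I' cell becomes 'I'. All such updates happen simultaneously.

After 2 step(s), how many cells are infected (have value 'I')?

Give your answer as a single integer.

Answer: 16

Derivation:
Step 0 (initial): 2 infected
Step 1: +6 new -> 8 infected
Step 2: +8 new -> 16 infected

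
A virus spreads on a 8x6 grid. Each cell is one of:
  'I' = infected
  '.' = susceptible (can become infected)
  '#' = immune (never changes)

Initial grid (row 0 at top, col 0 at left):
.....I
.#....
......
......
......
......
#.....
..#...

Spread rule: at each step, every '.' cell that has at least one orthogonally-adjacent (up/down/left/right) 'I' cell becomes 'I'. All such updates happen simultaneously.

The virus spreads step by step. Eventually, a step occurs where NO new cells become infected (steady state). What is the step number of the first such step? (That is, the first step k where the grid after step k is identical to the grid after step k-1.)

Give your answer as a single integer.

Step 0 (initial): 1 infected
Step 1: +2 new -> 3 infected
Step 2: +3 new -> 6 infected
Step 3: +4 new -> 10 infected
Step 4: +5 new -> 15 infected
Step 5: +5 new -> 20 infected
Step 6: +6 new -> 26 infected
Step 7: +6 new -> 32 infected
Step 8: +5 new -> 37 infected
Step 9: +4 new -> 41 infected
Step 10: +2 new -> 43 infected
Step 11: +1 new -> 44 infected
Step 12: +1 new -> 45 infected
Step 13: +0 new -> 45 infected

Answer: 13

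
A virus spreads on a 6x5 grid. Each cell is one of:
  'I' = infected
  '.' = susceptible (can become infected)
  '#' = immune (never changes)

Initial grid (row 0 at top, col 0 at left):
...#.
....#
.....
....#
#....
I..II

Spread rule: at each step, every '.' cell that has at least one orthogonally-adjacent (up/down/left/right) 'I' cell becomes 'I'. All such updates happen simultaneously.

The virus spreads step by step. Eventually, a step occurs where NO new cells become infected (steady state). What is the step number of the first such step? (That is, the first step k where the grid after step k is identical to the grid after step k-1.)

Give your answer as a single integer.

Answer: 8

Derivation:
Step 0 (initial): 3 infected
Step 1: +4 new -> 7 infected
Step 2: +3 new -> 10 infected
Step 3: +3 new -> 13 infected
Step 4: +5 new -> 18 infected
Step 5: +3 new -> 21 infected
Step 6: +3 new -> 24 infected
Step 7: +1 new -> 25 infected
Step 8: +0 new -> 25 infected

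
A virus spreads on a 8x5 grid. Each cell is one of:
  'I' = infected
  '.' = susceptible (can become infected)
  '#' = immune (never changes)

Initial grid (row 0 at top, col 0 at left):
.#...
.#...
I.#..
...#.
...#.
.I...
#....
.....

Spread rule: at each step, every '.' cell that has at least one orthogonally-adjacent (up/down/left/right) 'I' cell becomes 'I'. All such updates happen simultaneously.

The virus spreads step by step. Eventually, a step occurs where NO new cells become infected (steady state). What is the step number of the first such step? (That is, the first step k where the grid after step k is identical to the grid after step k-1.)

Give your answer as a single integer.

Answer: 11

Derivation:
Step 0 (initial): 2 infected
Step 1: +7 new -> 9 infected
Step 2: +7 new -> 16 infected
Step 3: +5 new -> 21 infected
Step 4: +3 new -> 24 infected
Step 5: +2 new -> 26 infected
Step 6: +1 new -> 27 infected
Step 7: +2 new -> 29 infected
Step 8: +2 new -> 31 infected
Step 9: +2 new -> 33 infected
Step 10: +1 new -> 34 infected
Step 11: +0 new -> 34 infected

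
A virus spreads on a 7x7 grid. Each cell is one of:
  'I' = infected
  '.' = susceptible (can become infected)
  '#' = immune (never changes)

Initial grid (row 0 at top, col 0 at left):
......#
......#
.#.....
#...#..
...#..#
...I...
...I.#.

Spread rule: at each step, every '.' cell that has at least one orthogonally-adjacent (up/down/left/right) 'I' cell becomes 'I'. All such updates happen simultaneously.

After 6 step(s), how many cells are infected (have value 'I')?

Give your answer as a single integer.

Step 0 (initial): 2 infected
Step 1: +4 new -> 6 infected
Step 2: +5 new -> 11 infected
Step 3: +6 new -> 17 infected
Step 4: +6 new -> 23 infected
Step 5: +4 new -> 27 infected
Step 6: +6 new -> 33 infected

Answer: 33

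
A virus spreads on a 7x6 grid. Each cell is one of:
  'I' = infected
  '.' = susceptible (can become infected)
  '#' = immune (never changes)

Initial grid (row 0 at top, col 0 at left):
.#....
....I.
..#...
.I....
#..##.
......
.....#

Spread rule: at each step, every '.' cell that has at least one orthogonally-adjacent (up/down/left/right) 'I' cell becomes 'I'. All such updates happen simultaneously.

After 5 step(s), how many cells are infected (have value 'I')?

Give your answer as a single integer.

Answer: 35

Derivation:
Step 0 (initial): 2 infected
Step 1: +8 new -> 10 infected
Step 2: +11 new -> 21 infected
Step 3: +6 new -> 27 infected
Step 4: +5 new -> 32 infected
Step 5: +3 new -> 35 infected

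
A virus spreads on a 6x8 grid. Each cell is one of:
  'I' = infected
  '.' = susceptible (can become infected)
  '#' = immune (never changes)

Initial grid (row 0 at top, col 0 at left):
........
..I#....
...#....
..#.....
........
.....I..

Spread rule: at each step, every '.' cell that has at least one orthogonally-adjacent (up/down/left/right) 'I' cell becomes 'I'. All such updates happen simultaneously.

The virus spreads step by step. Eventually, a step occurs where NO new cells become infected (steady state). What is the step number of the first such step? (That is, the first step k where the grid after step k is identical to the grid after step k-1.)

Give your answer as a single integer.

Answer: 7

Derivation:
Step 0 (initial): 2 infected
Step 1: +6 new -> 8 infected
Step 2: +9 new -> 17 infected
Step 3: +10 new -> 27 infected
Step 4: +11 new -> 38 infected
Step 5: +5 new -> 43 infected
Step 6: +2 new -> 45 infected
Step 7: +0 new -> 45 infected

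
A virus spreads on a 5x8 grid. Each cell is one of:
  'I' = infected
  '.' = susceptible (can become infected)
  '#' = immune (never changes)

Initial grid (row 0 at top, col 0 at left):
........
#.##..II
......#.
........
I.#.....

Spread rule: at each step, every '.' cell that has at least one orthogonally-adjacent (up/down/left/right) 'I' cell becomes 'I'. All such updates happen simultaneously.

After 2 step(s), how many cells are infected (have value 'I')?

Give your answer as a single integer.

Step 0 (initial): 3 infected
Step 1: +6 new -> 9 infected
Step 2: +6 new -> 15 infected

Answer: 15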